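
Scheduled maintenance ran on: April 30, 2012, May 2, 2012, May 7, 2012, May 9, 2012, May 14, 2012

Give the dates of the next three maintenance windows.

Every event lands on a Monday or Wednesday (gaps cycle 2, 5, 2, 5).
So the schedule is: every Monday and Wednesday.
The following Wednesday is May 16, 2012.
Next Monday: May 21, 2012.
The following Wednesday is May 23, 2012.

May 16, 2012; May 21, 2012; May 23, 2012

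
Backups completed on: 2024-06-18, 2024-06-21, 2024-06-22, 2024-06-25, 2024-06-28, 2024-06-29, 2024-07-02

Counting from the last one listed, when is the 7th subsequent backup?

2024-07-19

Every event lands on a Tuesday or Friday or Saturday (gaps cycle 3, 1, 3, 3, 1, 3).
So the schedule is: every Tuesday, Friday and Saturday.
The following Friday is 2024-07-05.
The following Saturday is 2024-07-06.
Next Tuesday: 2024-07-09.
Next Friday: 2024-07-12.
The following Saturday is 2024-07-13.
The following Tuesday is 2024-07-16.
Next Friday: 2024-07-19.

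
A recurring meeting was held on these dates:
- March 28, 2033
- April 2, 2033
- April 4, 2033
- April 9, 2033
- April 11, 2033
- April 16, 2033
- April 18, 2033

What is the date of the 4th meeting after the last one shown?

Every event lands on a Monday or Saturday (gaps cycle 5, 2, 5, 2, 5, 2).
So the schedule is: every Monday and Saturday.
Next Saturday: April 23, 2033.
Next Monday: April 25, 2033.
Next Saturday: April 30, 2033.
The following Monday is May 2, 2033.

May 2, 2033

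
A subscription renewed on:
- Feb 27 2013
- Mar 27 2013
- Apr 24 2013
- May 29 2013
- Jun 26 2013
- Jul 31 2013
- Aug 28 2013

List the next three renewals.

Every date is a Wednesday; gaps 28, 28, 35, 28, 35, 28 days.
Each is the last Wednesday of its month (at least one falls on the 29th or later, ruling out '4th Wednesday').
Last Wednesday of September 2013: Sep 25 2013.
October 2013 ends with Wednesday Oct 30 2013.
Last Wednesday of November 2013: Nov 27 2013.

Sep 25 2013, Oct 30 2013, Nov 27 2013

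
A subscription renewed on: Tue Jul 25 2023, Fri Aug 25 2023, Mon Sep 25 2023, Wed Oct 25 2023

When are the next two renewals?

Gaps: 31, 31, 30 days — not constant. Every event is on the 25th of the month.
Pattern: the 25th of each month.
November 2023: Sat Nov 25 2023.
December 2023: Mon Dec 25 2023.

Sat Nov 25 2023, Mon Dec 25 2023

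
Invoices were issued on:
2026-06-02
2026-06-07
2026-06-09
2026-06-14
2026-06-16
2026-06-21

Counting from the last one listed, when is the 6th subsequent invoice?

2026-07-12

Every event lands on a Tuesday or Sunday (gaps cycle 5, 2, 5, 2, 5).
So the schedule is: every Tuesday and Sunday.
The following Tuesday is 2026-06-23.
Next Sunday: 2026-06-28.
Next Tuesday: 2026-06-30.
The following Sunday is 2026-07-05.
Next Tuesday: 2026-07-07.
Next Sunday: 2026-07-12.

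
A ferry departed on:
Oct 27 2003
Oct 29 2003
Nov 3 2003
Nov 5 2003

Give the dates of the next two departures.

Nov 10 2003, Nov 12 2003

The gap pattern 2, 5, 2 repeats every 2 events.
These are the Mondays and Wednesdays of each week.
The following Monday is Nov 10 2003.
The following Wednesday is Nov 12 2003.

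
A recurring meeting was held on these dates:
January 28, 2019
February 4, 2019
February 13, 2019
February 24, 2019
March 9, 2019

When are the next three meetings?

March 24, 2019; April 10, 2019; April 29, 2019

Gaps: 7, 9, 11, 13 days — each gap is 2 larger than the previous one.
Next gap: 15 days. March 9, 2019 + 15 days = March 24, 2019.
Next gap: 17 days. March 24, 2019 + 17 days = April 10, 2019.
Next gap: 19 days. April 10, 2019 + 19 days = April 29, 2019.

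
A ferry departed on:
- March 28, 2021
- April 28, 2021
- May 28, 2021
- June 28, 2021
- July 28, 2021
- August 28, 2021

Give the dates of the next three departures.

Each date is the 28th; the gaps (31, 30, 31, 30, 31) track the month lengths.
The rule is the 28th of each month.
September 2021: September 28, 2021.
Next: October 2021 → October 28, 2021.
Next: November 2021 → November 28, 2021.

September 28, 2021; October 28, 2021; November 28, 2021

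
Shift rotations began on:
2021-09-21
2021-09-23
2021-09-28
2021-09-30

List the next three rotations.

The gap pattern 2, 5, 2 repeats every 2 events.
These are the Tuesdays and Thursdays of each week.
The following Tuesday is 2021-10-05.
Next Thursday: 2021-10-07.
Next Tuesday: 2021-10-12.

2021-10-05, 2021-10-07, 2021-10-12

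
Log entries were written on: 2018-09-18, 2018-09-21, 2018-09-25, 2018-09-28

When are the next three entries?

2018-10-02, 2018-10-05, 2018-10-09

Gaps: 3, 4, 3 days — not constant, but cyclic with period 2.
The events fall on every Tuesday and Friday.
Next Tuesday: 2018-10-02.
The following Friday is 2018-10-05.
Next Tuesday: 2018-10-09.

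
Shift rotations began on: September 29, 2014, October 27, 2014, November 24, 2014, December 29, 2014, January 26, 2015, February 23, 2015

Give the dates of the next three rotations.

All Mondays; the gaps (28, 28, 35, 28, 28) vary with month length.
This is the last Monday of each month.
March 2015 ends with Monday March 30, 2015.
April 2015 ends with Monday April 27, 2015.
May 2015 ends with Monday May 25, 2015.

March 30, 2015; April 27, 2015; May 25, 2015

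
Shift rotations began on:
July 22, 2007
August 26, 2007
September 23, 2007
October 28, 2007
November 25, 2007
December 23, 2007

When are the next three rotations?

These are Sundays at 28- or 35-day spacing (35, 28, 35, 28, 28).
The pattern: 4th Sunday of the month.
4th Sunday of January 2008: January 27, 2008.
February 2008 — 4th Sunday is February 24, 2008.
March 2008 — 4th Sunday is March 23, 2008.

January 27, 2008; February 24, 2008; March 23, 2008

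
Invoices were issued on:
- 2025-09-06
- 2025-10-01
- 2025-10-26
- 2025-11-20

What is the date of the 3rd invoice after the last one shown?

Gaps between consecutive events: 25, 25, 25 days — a constant 25-day interval.
2025-11-20 + 25 days = 2025-12-15.
2025-12-15 + 25 days = 2026-01-09.
2026-01-09 + 25 days = 2026-02-03.

2026-02-03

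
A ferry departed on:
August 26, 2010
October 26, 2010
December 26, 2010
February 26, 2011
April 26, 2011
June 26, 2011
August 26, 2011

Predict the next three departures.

October 26, 2011; December 26, 2011; February 26, 2012

Gaps: 61, 61, 62, 59, 61, 61 days — not constant. Every event is on the 26th of the month.
Pattern: the 26th of every 2 months.
Next: October 2011 → October 26, 2011.
December 2011: December 26, 2011.
February 2012: February 26, 2012.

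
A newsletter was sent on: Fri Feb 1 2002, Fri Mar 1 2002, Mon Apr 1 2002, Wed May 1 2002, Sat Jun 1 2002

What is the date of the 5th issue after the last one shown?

Gaps: 28, 31, 30, 31 days — not constant. Every event is on the 1st of the month.
Pattern: the 1st of each month.
July 2002: Mon Jul 1 2002.
August 2002: Thu Aug 1 2002.
Next: September 2002 → Sun Sep 1 2002.
October 2002: Tue Oct 1 2002.
November 2002: Fri Nov 1 2002.

Fri Nov 1 2002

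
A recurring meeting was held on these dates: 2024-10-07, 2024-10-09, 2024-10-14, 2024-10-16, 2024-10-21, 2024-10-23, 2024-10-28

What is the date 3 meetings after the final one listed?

The gap pattern 2, 5, 2, 5, 2, 5 repeats every 2 events.
These are the Mondays and Wednesdays of each week.
Next Wednesday: 2024-10-30.
Next Monday: 2024-11-04.
The following Wednesday is 2024-11-06.

2024-11-06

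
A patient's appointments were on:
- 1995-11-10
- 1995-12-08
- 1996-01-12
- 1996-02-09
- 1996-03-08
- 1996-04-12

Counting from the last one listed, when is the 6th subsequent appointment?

All dates are Fridays, 28, 35, 28, 28, 35 days apart.
Specifically, the 2nd Friday of each month.
May 1996 — 2nd Friday is 1996-05-10.
June 1996 — 2nd Friday is 1996-06-14.
July 1996 — 2nd Friday is 1996-07-12.
2nd Friday of August 1996: 1996-08-09.
September 1996 — 2nd Friday is 1996-09-13.
2nd Friday of October 1996: 1996-10-11.

1996-10-11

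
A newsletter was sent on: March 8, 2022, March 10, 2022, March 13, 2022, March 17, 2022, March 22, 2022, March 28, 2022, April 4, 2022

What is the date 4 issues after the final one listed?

May 12, 2022

Intervals are 2, 3, 4, 5, 6, 7 days — an arithmetic progression with common difference 1.
Next gap: 8 days. April 4, 2022 + 8 days = April 12, 2022.
Next gap: 9 days. April 12, 2022 + 9 days = April 21, 2022.
Next gap: 10 days. April 21, 2022 + 10 days = May 1, 2022.
Next gap: 11 days. May 1, 2022 + 11 days = May 12, 2022.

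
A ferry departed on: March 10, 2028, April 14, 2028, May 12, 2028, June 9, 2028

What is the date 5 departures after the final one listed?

November 10, 2028

All dates are Fridays, 35, 28, 28 days apart.
Specifically, the 2nd Friday of each month.
July 2028 — 2nd Friday is July 14, 2028.
August 2028 — 2nd Friday is August 11, 2028.
September 2028 — 2nd Friday is September 8, 2028.
2nd Friday of October 2028: October 13, 2028.
November 2028 — 2nd Friday is November 10, 2028.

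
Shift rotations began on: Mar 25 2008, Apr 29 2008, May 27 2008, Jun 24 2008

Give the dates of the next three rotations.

These are Tuesdays with 35, 28, 28-day gaps.
Each is the final Tuesday of its month — Apr 29 2008 is past the 28th, so '4th Tuesday' doesn't fit.
July 2008 ends with Tuesday Jul 29 2008.
Last Tuesday of August 2008: Aug 26 2008.
September 2008 ends with Tuesday Sep 30 2008.

Jul 29 2008, Aug 26 2008, Sep 30 2008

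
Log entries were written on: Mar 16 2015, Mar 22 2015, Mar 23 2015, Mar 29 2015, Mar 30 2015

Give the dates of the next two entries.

The gap pattern 6, 1, 6, 1 repeats every 2 events.
These are the Mondays and Sundays of each week.
Next Sunday: Apr 5 2015.
Next Monday: Apr 6 2015.

Apr 5 2015, Apr 6 2015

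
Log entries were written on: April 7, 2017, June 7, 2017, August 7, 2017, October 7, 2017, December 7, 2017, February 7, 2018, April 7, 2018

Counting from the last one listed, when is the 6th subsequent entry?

Each date is the 7th; the gaps (61, 61, 61, 61, 62, 59) track the month lengths.
The rule is the 7th of every 2 months.
June 2018: June 7, 2018.
August 2018: August 7, 2018.
October 2018: October 7, 2018.
December 2018: December 7, 2018.
February 2019: February 7, 2019.
Next: April 2019 → April 7, 2019.

April 7, 2019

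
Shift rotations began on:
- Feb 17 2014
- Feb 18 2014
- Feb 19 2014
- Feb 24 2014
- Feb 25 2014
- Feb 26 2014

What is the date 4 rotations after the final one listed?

Mar 10 2014

Every event lands on a Monday or Tuesday or Wednesday (gaps cycle 1, 1, 5, 1, 1).
So the schedule is: every Monday, Tuesday and Wednesday.
Next Monday: Mar 3 2014.
Next Tuesday: Mar 4 2014.
The following Wednesday is Mar 5 2014.
Next Monday: Mar 10 2014.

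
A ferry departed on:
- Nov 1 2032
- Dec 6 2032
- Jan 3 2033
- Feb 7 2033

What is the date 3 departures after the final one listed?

Gaps: 35, 28, 35 days — a mix of 28 and 35. Every date is a Monday.
Each is the 1st Monday of its month.
March 2033 — 1st Monday is Mar 7 2033.
April 2033 — 1st Monday is Apr 4 2033.
1st Monday of May 2033: May 2 2033.

May 2 2033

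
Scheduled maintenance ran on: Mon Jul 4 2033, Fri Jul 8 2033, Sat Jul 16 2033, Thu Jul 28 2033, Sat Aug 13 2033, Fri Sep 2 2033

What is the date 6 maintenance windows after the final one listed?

Sat Mar 25 2034

Intervals are 4, 8, 12, 16, 20 days — an arithmetic progression with common difference 4.
Next gap: 24 days. Fri Sep 2 2033 + 24 days = Mon Sep 26 2033.
Next gap: 28 days. Mon Sep 26 2033 + 28 days = Mon Oct 24 2033.
Next gap: 32 days. Mon Oct 24 2033 + 32 days = Fri Nov 25 2033.
Next gap: 36 days. Fri Nov 25 2033 + 36 days = Sat Dec 31 2033.
Next gap: 40 days. Sat Dec 31 2033 + 40 days = Thu Feb 9 2034.
Next gap: 44 days. Thu Feb 9 2034 + 44 days = Sat Mar 25 2034.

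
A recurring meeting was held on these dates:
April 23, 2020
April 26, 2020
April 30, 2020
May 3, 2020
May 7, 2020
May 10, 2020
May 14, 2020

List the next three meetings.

May 17, 2020; May 21, 2020; May 24, 2020

The gap pattern 3, 4, 3, 4, 3, 4 repeats every 2 events.
These are the Thursdays and Sundays of each week.
Next Sunday: May 17, 2020.
Next Thursday: May 21, 2020.
Next Sunday: May 24, 2020.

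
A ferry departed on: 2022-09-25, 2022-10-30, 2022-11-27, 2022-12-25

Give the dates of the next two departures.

All Sundays; the gaps (35, 28, 28) vary with month length.
This is the last Sunday of each month.
January 2023 ends with Sunday 2023-01-29.
Last Sunday of February 2023: 2023-02-26.

2023-01-29, 2023-02-26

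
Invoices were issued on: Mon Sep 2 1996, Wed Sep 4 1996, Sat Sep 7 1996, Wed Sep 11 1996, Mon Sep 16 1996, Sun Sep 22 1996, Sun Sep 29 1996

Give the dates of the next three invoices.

Mon Oct 7 1996, Wed Oct 16 1996, Sat Oct 26 1996

Gaps: 2, 3, 4, 5, 6, 7 days — each gap is 1 larger than the previous one.
Next gap: 8 days. Sun Sep 29 1996 + 8 days = Mon Oct 7 1996.
Next gap: 9 days. Mon Oct 7 1996 + 9 days = Wed Oct 16 1996.
Next gap: 10 days. Wed Oct 16 1996 + 10 days = Sat Oct 26 1996.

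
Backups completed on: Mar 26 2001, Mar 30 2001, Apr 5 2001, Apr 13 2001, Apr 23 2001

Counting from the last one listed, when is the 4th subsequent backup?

Jun 22 2001

Intervals are 4, 6, 8, 10 days — an arithmetic progression with common difference 2.
Next gap: 12 days. Apr 23 2001 + 12 days = May 5 2001.
Next gap: 14 days. May 5 2001 + 14 days = May 19 2001.
Next gap: 16 days. May 19 2001 + 16 days = Jun 4 2001.
Next gap: 18 days. Jun 4 2001 + 18 days = Jun 22 2001.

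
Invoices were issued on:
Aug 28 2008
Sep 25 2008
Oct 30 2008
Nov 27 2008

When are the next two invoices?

All Thursdays; the gaps (28, 35, 28) vary with month length.
This is the last Thursday of each month.
Last Thursday of December 2008: Dec 25 2008.
Last Thursday of January 2009: Jan 29 2009.

Dec 25 2008, Jan 29 2009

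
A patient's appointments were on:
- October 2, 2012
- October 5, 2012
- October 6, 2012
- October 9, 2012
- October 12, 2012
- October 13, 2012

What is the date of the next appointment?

October 16, 2012

Every event lands on a Tuesday or Friday or Saturday (gaps cycle 3, 1, 3, 3, 1).
So the schedule is: every Tuesday, Friday and Saturday.
The following Tuesday is October 16, 2012.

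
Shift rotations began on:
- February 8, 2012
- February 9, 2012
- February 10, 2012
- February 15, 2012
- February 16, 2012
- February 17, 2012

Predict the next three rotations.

Every event lands on a Wednesday or Thursday or Friday (gaps cycle 1, 1, 5, 1, 1).
So the schedule is: every Wednesday, Thursday and Friday.
Next Wednesday: February 22, 2012.
Next Thursday: February 23, 2012.
Next Friday: February 24, 2012.

February 22, 2012; February 23, 2012; February 24, 2012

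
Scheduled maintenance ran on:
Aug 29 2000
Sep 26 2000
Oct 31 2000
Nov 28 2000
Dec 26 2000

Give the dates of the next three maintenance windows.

All Tuesdays; the gaps (28, 35, 28, 28) vary with month length.
This is the last Tuesday of each month.
January 2001 ends with Tuesday Jan 30 2001.
February 2001 ends with Tuesday Feb 27 2001.
Last Tuesday of March 2001: Mar 27 2001.

Jan 30 2001, Feb 27 2001, Mar 27 2001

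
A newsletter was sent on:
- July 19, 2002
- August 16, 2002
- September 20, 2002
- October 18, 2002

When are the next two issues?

These are Fridays at 28- or 35-day spacing (28, 35, 28).
The pattern: 3rd Friday of the month.
3rd Friday of November 2002: November 15, 2002.
3rd Friday of December 2002: December 20, 2002.

November 15, 2002; December 20, 2002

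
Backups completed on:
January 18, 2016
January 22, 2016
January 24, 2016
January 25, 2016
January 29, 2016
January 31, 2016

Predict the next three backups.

The gap pattern 4, 2, 1, 4, 2 repeats every 3 events.
These are the Mondays, Fridays and Sundays of each week.
Next Monday: February 1, 2016.
The following Friday is February 5, 2016.
Next Sunday: February 7, 2016.

February 1, 2016; February 5, 2016; February 7, 2016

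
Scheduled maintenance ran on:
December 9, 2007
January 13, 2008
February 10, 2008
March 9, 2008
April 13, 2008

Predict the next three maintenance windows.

May 11, 2008; June 8, 2008; July 13, 2008

These are Sundays at 28- or 35-day spacing (35, 28, 28, 35).
The pattern: 2nd Sunday of the month.
May 2008 — 2nd Sunday is May 11, 2008.
2nd Sunday of June 2008: June 8, 2008.
2nd Sunday of July 2008: July 13, 2008.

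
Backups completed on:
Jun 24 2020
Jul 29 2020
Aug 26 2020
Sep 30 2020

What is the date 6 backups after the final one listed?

All Wednesdays; the gaps (35, 28, 35) vary with month length.
This is the last Wednesday of each month.
October 2020 ends with Wednesday Oct 28 2020.
November 2020 ends with Wednesday Nov 25 2020.
Last Wednesday of December 2020: Dec 30 2020.
January 2021 ends with Wednesday Jan 27 2021.
February 2021 ends with Wednesday Feb 24 2021.
March 2021 ends with Wednesday Mar 31 2021.

Mar 31 2021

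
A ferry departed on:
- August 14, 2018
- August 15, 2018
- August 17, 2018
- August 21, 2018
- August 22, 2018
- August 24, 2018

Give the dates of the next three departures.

August 28, 2018; August 29, 2018; August 31, 2018

Gaps: 1, 2, 4, 1, 2 days — not constant, but cyclic with period 3.
The events fall on every Tuesday, Wednesday and Friday.
The following Tuesday is August 28, 2018.
The following Wednesday is August 29, 2018.
The following Friday is August 31, 2018.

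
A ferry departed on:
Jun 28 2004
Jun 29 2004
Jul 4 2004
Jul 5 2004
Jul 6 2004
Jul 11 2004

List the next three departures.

Every event lands on a Monday or Tuesday or Sunday (gaps cycle 1, 5, 1, 1, 5).
So the schedule is: every Monday, Tuesday and Sunday.
The following Monday is Jul 12 2004.
The following Tuesday is Jul 13 2004.
Next Sunday: Jul 18 2004.

Jul 12 2004, Jul 13 2004, Jul 18 2004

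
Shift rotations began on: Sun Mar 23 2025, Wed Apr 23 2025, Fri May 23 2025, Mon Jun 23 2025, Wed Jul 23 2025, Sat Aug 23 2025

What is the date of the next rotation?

Each date is the 23rd; the gaps (31, 30, 31, 30, 31) track the month lengths.
The rule is the 23rd of each month.
September 2025: Tue Sep 23 2025.

Tue Sep 23 2025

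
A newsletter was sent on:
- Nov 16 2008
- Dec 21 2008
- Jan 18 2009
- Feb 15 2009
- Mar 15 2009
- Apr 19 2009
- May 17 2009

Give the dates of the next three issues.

Jun 21 2009, Jul 19 2009, Aug 16 2009

These are Sundays at 28- or 35-day spacing (35, 28, 28, 28, 35, 28).
The pattern: 3rd Sunday of the month.
3rd Sunday of June 2009: Jun 21 2009.
July 2009 — 3rd Sunday is Jul 19 2009.
August 2009 — 3rd Sunday is Aug 16 2009.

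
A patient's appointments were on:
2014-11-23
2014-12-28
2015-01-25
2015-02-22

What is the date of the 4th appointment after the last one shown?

Gaps: 35, 28, 28 days — a mix of 28 and 35. Every date is a Sunday.
Each is the 4th Sunday of its month.
4th Sunday of March 2015: 2015-03-22.
4th Sunday of April 2015: 2015-04-26.
4th Sunday of May 2015: 2015-05-24.
June 2015 — 4th Sunday is 2015-06-28.

2015-06-28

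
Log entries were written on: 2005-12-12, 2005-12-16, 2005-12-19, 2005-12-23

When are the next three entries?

2005-12-26, 2005-12-30, 2006-01-02

Gaps: 4, 3, 4 days — not constant, but cyclic with period 2.
The events fall on every Monday and Friday.
Next Monday: 2005-12-26.
Next Friday: 2005-12-30.
The following Monday is 2006-01-02.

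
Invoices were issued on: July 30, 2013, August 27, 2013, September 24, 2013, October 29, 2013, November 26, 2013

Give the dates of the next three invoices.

December 31, 2013; January 28, 2014; February 25, 2014

These are Tuesdays with 28, 28, 35, 28-day gaps.
Each is the final Tuesday of its month — July 30, 2013 is past the 28th, so '4th Tuesday' doesn't fit.
December 2013 ends with Tuesday December 31, 2013.
January 2014 ends with Tuesday January 28, 2014.
Last Tuesday of February 2014: February 25, 2014.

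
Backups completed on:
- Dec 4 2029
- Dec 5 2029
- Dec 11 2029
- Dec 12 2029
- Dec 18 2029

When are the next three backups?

Every event lands on a Tuesday or Wednesday (gaps cycle 1, 6, 1, 6).
So the schedule is: every Tuesday and Wednesday.
Next Wednesday: Dec 19 2029.
Next Tuesday: Dec 25 2029.
Next Wednesday: Dec 26 2029.

Dec 19 2029, Dec 25 2029, Dec 26 2029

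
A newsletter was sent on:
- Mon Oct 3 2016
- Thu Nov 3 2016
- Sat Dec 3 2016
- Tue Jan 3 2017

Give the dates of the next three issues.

Fri Feb 3 2017, Fri Mar 3 2017, Mon Apr 3 2017

Each date is the 3rd; the gaps (31, 30, 31) track the month lengths.
The rule is the 3rd of each month.
February 2017: Fri Feb 3 2017.
Next: March 2017 → Fri Mar 3 2017.
Next: April 2017 → Mon Apr 3 2017.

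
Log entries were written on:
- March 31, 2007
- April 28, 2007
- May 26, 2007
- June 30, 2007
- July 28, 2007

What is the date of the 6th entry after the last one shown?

These are Saturdays with 28, 28, 35, 28-day gaps.
Each is the final Saturday of its month — March 31, 2007 is past the 28th, so '4th Saturday' doesn't fit.
August 2007 ends with Saturday August 25, 2007.
Last Saturday of September 2007: September 29, 2007.
October 2007 ends with Saturday October 27, 2007.
November 2007 ends with Saturday November 24, 2007.
December 2007 ends with Saturday December 29, 2007.
January 2008 ends with Saturday January 26, 2008.

January 26, 2008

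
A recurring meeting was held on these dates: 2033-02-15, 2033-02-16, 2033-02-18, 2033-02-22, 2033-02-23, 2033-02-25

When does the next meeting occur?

Every event lands on a Tuesday or Wednesday or Friday (gaps cycle 1, 2, 4, 1, 2).
So the schedule is: every Tuesday, Wednesday and Friday.
The following Tuesday is 2033-03-01.

2033-03-01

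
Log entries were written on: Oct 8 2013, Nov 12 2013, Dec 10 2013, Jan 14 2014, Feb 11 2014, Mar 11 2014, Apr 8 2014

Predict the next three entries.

May 13 2014, Jun 10 2014, Jul 8 2014

These are Tuesdays at 28- or 35-day spacing (35, 28, 35, 28, 28, 28).
The pattern: 2nd Tuesday of the month.
2nd Tuesday of May 2014: May 13 2014.
2nd Tuesday of June 2014: Jun 10 2014.
July 2014 — 2nd Tuesday is Jul 8 2014.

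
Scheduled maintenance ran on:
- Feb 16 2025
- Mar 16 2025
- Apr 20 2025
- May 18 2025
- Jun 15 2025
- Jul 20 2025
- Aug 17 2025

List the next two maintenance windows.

Sep 21 2025, Oct 19 2025

All dates are Sundays, 28, 35, 28, 28, 35, 28 days apart.
Specifically, the 3rd Sunday of each month.
3rd Sunday of September 2025: Sep 21 2025.
3rd Sunday of October 2025: Oct 19 2025.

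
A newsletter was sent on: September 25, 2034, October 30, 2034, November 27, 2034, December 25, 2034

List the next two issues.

January 29, 2035; February 26, 2035

Every date is a Monday; gaps 35, 28, 28 days.
Each is the last Monday of its month (at least one falls on the 29th or later, ruling out '4th Monday').
Last Monday of January 2035: January 29, 2035.
Last Monday of February 2035: February 26, 2035.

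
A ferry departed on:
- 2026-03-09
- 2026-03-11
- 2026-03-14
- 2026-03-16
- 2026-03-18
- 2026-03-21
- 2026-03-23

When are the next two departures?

The gap pattern 2, 3, 2, 2, 3, 2 repeats every 3 events.
These are the Mondays, Wednesdays and Saturdays of each week.
Next Wednesday: 2026-03-25.
The following Saturday is 2026-03-28.

2026-03-25, 2026-03-28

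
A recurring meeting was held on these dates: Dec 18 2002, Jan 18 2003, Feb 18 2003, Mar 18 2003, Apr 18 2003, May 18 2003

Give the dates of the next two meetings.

Jun 18 2003, Jul 18 2003

Each date is the 18th; the gaps (31, 31, 28, 31, 30) track the month lengths.
The rule is the 18th of each month.
Next: June 2003 → Jun 18 2003.
July 2003: Jul 18 2003.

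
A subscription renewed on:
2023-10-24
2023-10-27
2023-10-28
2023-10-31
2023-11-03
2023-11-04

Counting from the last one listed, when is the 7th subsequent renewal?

Every event lands on a Tuesday or Friday or Saturday (gaps cycle 3, 1, 3, 3, 1).
So the schedule is: every Tuesday, Friday and Saturday.
The following Tuesday is 2023-11-07.
The following Friday is 2023-11-10.
The following Saturday is 2023-11-11.
The following Tuesday is 2023-11-14.
Next Friday: 2023-11-17.
Next Saturday: 2023-11-18.
The following Tuesday is 2023-11-21.

2023-11-21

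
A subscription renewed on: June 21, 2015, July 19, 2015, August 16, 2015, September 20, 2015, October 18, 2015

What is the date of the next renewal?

Gaps: 28, 28, 35, 28 days — a mix of 28 and 35. Every date is a Sunday.
Each is the 3rd Sunday of its month.
3rd Sunday of November 2015: November 15, 2015.

November 15, 2015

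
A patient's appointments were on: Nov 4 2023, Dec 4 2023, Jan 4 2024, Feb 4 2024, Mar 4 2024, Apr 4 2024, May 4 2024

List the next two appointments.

Jun 4 2024, Jul 4 2024

Gaps: 30, 31, 31, 29, 31, 30 days — not constant. Every event is on the 4th of the month.
Pattern: the 4th of each month.
Next: June 2024 → Jun 4 2024.
July 2024: Jul 4 2024.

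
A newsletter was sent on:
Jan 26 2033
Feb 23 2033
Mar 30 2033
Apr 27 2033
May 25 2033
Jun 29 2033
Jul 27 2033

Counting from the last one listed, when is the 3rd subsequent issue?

Oct 26 2033

These are Wednesdays with 28, 35, 28, 28, 35, 28-day gaps.
Each is the final Wednesday of its month — Mar 30 2033 is past the 28th, so '4th Wednesday' doesn't fit.
Last Wednesday of August 2033: Aug 31 2033.
Last Wednesday of September 2033: Sep 28 2033.
Last Wednesday of October 2033: Oct 26 2033.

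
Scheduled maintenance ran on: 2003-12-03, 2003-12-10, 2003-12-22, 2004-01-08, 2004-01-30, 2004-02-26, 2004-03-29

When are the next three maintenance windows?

2004-05-05, 2004-06-16, 2004-08-02

Gaps: 7, 12, 17, 22, 27, 32 days — each gap is 5 larger than the previous one.
Next gap: 37 days. 2004-03-29 + 37 days = 2004-05-05.
Next gap: 42 days. 2004-05-05 + 42 days = 2004-06-16.
Next gap: 47 days. 2004-06-16 + 47 days = 2004-08-02.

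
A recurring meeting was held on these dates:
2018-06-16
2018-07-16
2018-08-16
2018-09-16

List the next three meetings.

2018-10-16, 2018-11-16, 2018-12-16

Gaps: 30, 31, 31 days — not constant. Every event is on the 16th of the month.
Pattern: the 16th of each month.
Next: October 2018 → 2018-10-16.
Next: November 2018 → 2018-11-16.
Next: December 2018 → 2018-12-16.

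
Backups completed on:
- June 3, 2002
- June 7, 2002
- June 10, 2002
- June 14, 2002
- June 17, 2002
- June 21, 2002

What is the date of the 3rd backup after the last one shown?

Every event lands on a Monday or Friday (gaps cycle 4, 3, 4, 3, 4).
So the schedule is: every Monday and Friday.
The following Monday is June 24, 2002.
The following Friday is June 28, 2002.
Next Monday: July 1, 2002.

July 1, 2002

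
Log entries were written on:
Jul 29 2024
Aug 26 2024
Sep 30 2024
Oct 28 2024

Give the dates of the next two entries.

All Mondays; the gaps (28, 35, 28) vary with month length.
This is the last Monday of each month.
November 2024 ends with Monday Nov 25 2024.
December 2024 ends with Monday Dec 30 2024.

Nov 25 2024, Dec 30 2024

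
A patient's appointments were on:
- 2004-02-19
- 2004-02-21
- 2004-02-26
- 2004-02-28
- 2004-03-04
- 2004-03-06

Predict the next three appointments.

Gaps: 2, 5, 2, 5, 2 days — not constant, but cyclic with period 2.
The events fall on every Thursday and Saturday.
The following Thursday is 2004-03-11.
The following Saturday is 2004-03-13.
The following Thursday is 2004-03-18.

2004-03-11, 2004-03-13, 2004-03-18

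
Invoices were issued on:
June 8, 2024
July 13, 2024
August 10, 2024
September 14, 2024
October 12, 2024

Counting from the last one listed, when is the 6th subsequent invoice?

April 12, 2025

These are Saturdays at 28- or 35-day spacing (35, 28, 35, 28).
The pattern: 2nd Saturday of the month.
2nd Saturday of November 2024: November 9, 2024.
December 2024 — 2nd Saturday is December 14, 2024.
2nd Saturday of January 2025: January 11, 2025.
2nd Saturday of February 2025: February 8, 2025.
2nd Saturday of March 2025: March 8, 2025.
2nd Saturday of April 2025: April 12, 2025.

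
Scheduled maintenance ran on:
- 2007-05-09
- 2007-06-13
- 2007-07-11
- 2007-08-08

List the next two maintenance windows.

Gaps: 35, 28, 28 days — a mix of 28 and 35. Every date is a Wednesday.
Each is the 2nd Wednesday of its month.
September 2007 — 2nd Wednesday is 2007-09-12.
2nd Wednesday of October 2007: 2007-10-10.

2007-09-12, 2007-10-10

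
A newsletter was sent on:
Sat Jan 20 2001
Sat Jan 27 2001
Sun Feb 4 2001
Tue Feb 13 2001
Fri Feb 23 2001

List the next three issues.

Intervals are 7, 8, 9, 10 days — an arithmetic progression with common difference 1.
Next gap: 11 days. Fri Feb 23 2001 + 11 days = Tue Mar 6 2001.
Next gap: 12 days. Tue Mar 6 2001 + 12 days = Sun Mar 18 2001.
Next gap: 13 days. Sun Mar 18 2001 + 13 days = Sat Mar 31 2001.

Tue Mar 6 2001, Sun Mar 18 2001, Sat Mar 31 2001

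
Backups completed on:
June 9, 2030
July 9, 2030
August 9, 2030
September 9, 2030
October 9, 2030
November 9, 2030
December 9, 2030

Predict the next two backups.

Gaps: 30, 31, 31, 30, 31, 30 days — not constant. Every event is on the 9th of the month.
Pattern: the 9th of each month.
January 2031: January 9, 2031.
Next: February 2031 → February 9, 2031.

January 9, 2031; February 9, 2031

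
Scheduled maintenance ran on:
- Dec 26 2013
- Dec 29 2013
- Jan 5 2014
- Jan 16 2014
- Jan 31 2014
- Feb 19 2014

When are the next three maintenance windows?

Gaps: 3, 7, 11, 15, 19 days — each gap is 4 larger than the previous one.
Next gap: 23 days. Feb 19 2014 + 23 days = Mar 14 2014.
Next gap: 27 days. Mar 14 2014 + 27 days = Apr 10 2014.
Next gap: 31 days. Apr 10 2014 + 31 days = May 11 2014.

Mar 14 2014, Apr 10 2014, May 11 2014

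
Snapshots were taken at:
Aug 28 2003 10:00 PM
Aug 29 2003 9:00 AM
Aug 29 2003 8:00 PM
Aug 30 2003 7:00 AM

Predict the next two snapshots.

The interval is a steady 11 hours (11, 11, 11).
Aug 30 2003 7:00 AM + 11 h = Aug 30 2003 6:00 PM.
Aug 30 2003 6:00 PM + 11 h = Aug 31 2003 5:00 AM.

Aug 30 2003 6:00 PM, Aug 31 2003 5:00 AM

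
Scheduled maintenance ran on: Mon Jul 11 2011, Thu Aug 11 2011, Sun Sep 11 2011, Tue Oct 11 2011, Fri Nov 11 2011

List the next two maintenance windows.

Each date is the 11th; the gaps (31, 31, 30, 31) track the month lengths.
The rule is the 11th of each month.
December 2011: Sun Dec 11 2011.
Next: January 2012 → Wed Jan 11 2012.

Sun Dec 11 2011, Wed Jan 11 2012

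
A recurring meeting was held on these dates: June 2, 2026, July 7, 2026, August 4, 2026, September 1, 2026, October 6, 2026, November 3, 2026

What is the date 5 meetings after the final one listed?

April 6, 2027

Gaps: 35, 28, 28, 35, 28 days — a mix of 28 and 35. Every date is a Tuesday.
Each is the 1st Tuesday of its month.
1st Tuesday of December 2026: December 1, 2026.
1st Tuesday of January 2027: January 5, 2027.
1st Tuesday of February 2027: February 2, 2027.
March 2027 — 1st Tuesday is March 2, 2027.
April 2027 — 1st Tuesday is April 6, 2027.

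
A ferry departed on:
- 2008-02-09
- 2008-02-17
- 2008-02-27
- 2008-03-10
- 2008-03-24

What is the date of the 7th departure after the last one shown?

Intervals are 8, 10, 12, 14 days — an arithmetic progression with common difference 2.
Next gap: 16 days. 2008-03-24 + 16 days = 2008-04-09.
Next gap: 18 days. 2008-04-09 + 18 days = 2008-04-27.
Next gap: 20 days. 2008-04-27 + 20 days = 2008-05-17.
Next gap: 22 days. 2008-05-17 + 22 days = 2008-06-08.
Next gap: 24 days. 2008-06-08 + 24 days = 2008-07-02.
Next gap: 26 days. 2008-07-02 + 26 days = 2008-07-28.
Next gap: 28 days. 2008-07-28 + 28 days = 2008-08-25.

2008-08-25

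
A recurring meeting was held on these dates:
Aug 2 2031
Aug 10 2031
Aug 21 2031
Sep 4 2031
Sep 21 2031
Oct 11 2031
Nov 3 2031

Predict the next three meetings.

The spacing grows by 3 each time: 8, 11, 14, 17, 20, 23 days.
Next gap: 26 days. Nov 3 2031 + 26 days = Nov 29 2031.
Next gap: 29 days. Nov 29 2031 + 29 days = Dec 28 2031.
Next gap: 32 days. Dec 28 2031 + 32 days = Jan 29 2032.

Nov 29 2031, Dec 28 2031, Jan 29 2032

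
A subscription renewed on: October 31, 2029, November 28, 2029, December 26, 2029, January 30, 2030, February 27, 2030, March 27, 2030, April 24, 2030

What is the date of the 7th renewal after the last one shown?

November 27, 2030

Every date is a Wednesday; gaps 28, 28, 35, 28, 28, 28 days.
Each is the last Wednesday of its month (at least one falls on the 29th or later, ruling out '4th Wednesday').
May 2030 ends with Wednesday May 29, 2030.
Last Wednesday of June 2030: June 26, 2030.
July 2030 ends with Wednesday July 31, 2030.
August 2030 ends with Wednesday August 28, 2030.
September 2030 ends with Wednesday September 25, 2030.
October 2030 ends with Wednesday October 30, 2030.
Last Wednesday of November 2030: November 27, 2030.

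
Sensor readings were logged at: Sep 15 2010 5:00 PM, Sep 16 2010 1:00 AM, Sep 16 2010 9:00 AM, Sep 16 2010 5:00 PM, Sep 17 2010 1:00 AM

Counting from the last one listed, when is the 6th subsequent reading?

Gaps: 8, 8, 8, 8 hours — each event is 8 hours after the previous one.
Sep 17 2010 1:00 AM + 8 h = Sep 17 2010 9:00 AM.
Sep 17 2010 9:00 AM + 8 h = Sep 17 2010 5:00 PM.
Sep 17 2010 5:00 PM + 8 h = Sep 18 2010 1:00 AM.
Sep 18 2010 1:00 AM + 8 h = Sep 18 2010 9:00 AM.
Sep 18 2010 9:00 AM + 8 h = Sep 18 2010 5:00 PM.
Sep 18 2010 5:00 PM + 8 h = Sep 19 2010 1:00 AM.

Sep 19 2010 1:00 AM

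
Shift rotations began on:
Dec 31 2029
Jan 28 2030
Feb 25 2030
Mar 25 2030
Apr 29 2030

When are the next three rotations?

May 27 2030, Jun 24 2030, Jul 29 2030

Every date is a Monday; gaps 28, 28, 28, 35 days.
Each is the last Monday of its month (at least one falls on the 29th or later, ruling out '4th Monday').
Last Monday of May 2030: May 27 2030.
June 2030 ends with Monday Jun 24 2030.
July 2030 ends with Monday Jul 29 2030.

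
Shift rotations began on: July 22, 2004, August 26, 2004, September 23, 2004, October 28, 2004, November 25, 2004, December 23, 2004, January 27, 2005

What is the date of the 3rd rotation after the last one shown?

These are Thursdays at 28- or 35-day spacing (35, 28, 35, 28, 28, 35).
The pattern: 4th Thursday of the month.
4th Thursday of February 2005: February 24, 2005.
4th Thursday of March 2005: March 24, 2005.
April 2005 — 4th Thursday is April 28, 2005.

April 28, 2005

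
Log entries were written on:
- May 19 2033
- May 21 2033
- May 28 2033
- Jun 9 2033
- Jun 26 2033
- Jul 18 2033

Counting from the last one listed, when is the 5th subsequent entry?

The spacing grows by 5 each time: 2, 7, 12, 17, 22 days.
Next gap: 27 days. Jul 18 2033 + 27 days = Aug 14 2033.
Next gap: 32 days. Aug 14 2033 + 32 days = Sep 15 2033.
Next gap: 37 days. Sep 15 2033 + 37 days = Oct 22 2033.
Next gap: 42 days. Oct 22 2033 + 42 days = Dec 3 2033.
Next gap: 47 days. Dec 3 2033 + 47 days = Jan 19 2034.

Jan 19 2034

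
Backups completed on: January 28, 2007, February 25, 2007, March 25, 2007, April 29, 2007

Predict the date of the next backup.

May 27, 2007

All Sundays; the gaps (28, 28, 35) vary with month length.
This is the last Sunday of each month.
Last Sunday of May 2007: May 27, 2007.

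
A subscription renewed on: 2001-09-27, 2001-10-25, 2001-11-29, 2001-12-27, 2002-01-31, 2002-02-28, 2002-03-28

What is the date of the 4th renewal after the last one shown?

2002-07-25

All Thursdays; the gaps (28, 35, 28, 35, 28, 28) vary with month length.
This is the last Thursday of each month.
April 2002 ends with Thursday 2002-04-25.
Last Thursday of May 2002: 2002-05-30.
Last Thursday of June 2002: 2002-06-27.
July 2002 ends with Thursday 2002-07-25.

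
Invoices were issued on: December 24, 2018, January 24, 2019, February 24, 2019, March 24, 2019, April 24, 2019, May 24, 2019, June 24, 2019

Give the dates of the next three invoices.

The day-of-month is always 24 (31, 31, 28, 31, 30, 31 days between events).
So this recurs on the 24th of each month.
Next: July 2019 → July 24, 2019.
August 2019: August 24, 2019.
September 2019: September 24, 2019.

July 24, 2019; August 24, 2019; September 24, 2019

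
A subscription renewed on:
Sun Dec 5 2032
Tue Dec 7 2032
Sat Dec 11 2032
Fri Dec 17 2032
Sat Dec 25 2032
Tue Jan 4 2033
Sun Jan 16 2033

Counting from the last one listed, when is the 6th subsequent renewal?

Tue May 10 2033

Intervals are 2, 4, 6, 8, 10, 12 days — an arithmetic progression with common difference 2.
Next gap: 14 days. Sun Jan 16 2033 + 14 days = Sun Jan 30 2033.
Next gap: 16 days. Sun Jan 30 2033 + 16 days = Tue Feb 15 2033.
Next gap: 18 days. Tue Feb 15 2033 + 18 days = Sat Mar 5 2033.
Next gap: 20 days. Sat Mar 5 2033 + 20 days = Fri Mar 25 2033.
Next gap: 22 days. Fri Mar 25 2033 + 22 days = Sat Apr 16 2033.
Next gap: 24 days. Sat Apr 16 2033 + 24 days = Tue May 10 2033.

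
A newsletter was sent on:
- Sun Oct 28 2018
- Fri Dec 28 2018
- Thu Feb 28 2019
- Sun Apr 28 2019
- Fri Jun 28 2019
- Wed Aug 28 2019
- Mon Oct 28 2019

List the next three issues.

Sat Dec 28 2019, Fri Feb 28 2020, Tue Apr 28 2020

Gaps: 61, 62, 59, 61, 61, 61 days — not constant. Every event is on the 28th of the month.
Pattern: the 28th of every 2 months.
December 2019: Sat Dec 28 2019.
February 2020: Fri Feb 28 2020.
April 2020: Tue Apr 28 2020.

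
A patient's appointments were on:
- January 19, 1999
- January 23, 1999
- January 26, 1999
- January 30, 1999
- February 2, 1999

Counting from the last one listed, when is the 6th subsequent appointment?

February 23, 1999

Every event lands on a Tuesday or Saturday (gaps cycle 4, 3, 4, 3).
So the schedule is: every Tuesday and Saturday.
Next Saturday: February 6, 1999.
The following Tuesday is February 9, 1999.
Next Saturday: February 13, 1999.
The following Tuesday is February 16, 1999.
The following Saturday is February 20, 1999.
Next Tuesday: February 23, 1999.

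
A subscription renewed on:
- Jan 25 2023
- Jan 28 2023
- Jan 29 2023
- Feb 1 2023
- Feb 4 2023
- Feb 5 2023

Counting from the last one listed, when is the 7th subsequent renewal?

The gap pattern 3, 1, 3, 3, 1 repeats every 3 events.
These are the Wednesdays, Saturdays and Sundays of each week.
The following Wednesday is Feb 8 2023.
Next Saturday: Feb 11 2023.
Next Sunday: Feb 12 2023.
The following Wednesday is Feb 15 2023.
Next Saturday: Feb 18 2023.
Next Sunday: Feb 19 2023.
The following Wednesday is Feb 22 2023.

Feb 22 2023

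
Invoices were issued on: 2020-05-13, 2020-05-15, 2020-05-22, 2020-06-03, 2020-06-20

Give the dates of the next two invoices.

Gaps: 2, 7, 12, 17 days — each gap is 5 larger than the previous one.
Next gap: 22 days. 2020-06-20 + 22 days = 2020-07-12.
Next gap: 27 days. 2020-07-12 + 27 days = 2020-08-08.

2020-07-12, 2020-08-08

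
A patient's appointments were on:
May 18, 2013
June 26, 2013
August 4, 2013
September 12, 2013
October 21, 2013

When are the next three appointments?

Gaps between consecutive events: 39, 39, 39, 39 days — a constant 39-day interval.
October 21, 2013 + 39 days = November 29, 2013.
November 29, 2013 + 39 days = January 7, 2014.
January 7, 2014 + 39 days = February 15, 2014.

November 29, 2013; January 7, 2014; February 15, 2014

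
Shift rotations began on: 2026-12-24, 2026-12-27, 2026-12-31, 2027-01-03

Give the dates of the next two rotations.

2027-01-07, 2027-01-10

Gaps: 3, 4, 3 days — not constant, but cyclic with period 2.
The events fall on every Thursday and Sunday.
The following Thursday is 2027-01-07.
The following Sunday is 2027-01-10.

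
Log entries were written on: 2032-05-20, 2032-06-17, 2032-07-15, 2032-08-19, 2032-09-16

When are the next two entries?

2032-10-21, 2032-11-18

Gaps: 28, 28, 35, 28 days — a mix of 28 and 35. Every date is a Thursday.
Each is the 3rd Thursday of its month.
3rd Thursday of October 2032: 2032-10-21.
3rd Thursday of November 2032: 2032-11-18.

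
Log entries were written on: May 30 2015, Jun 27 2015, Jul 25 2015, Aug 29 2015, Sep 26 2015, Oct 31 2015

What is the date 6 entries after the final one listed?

Every date is a Saturday; gaps 28, 28, 35, 28, 35 days.
Each is the last Saturday of its month (at least one falls on the 29th or later, ruling out '4th Saturday').
November 2015 ends with Saturday Nov 28 2015.
December 2015 ends with Saturday Dec 26 2015.
Last Saturday of January 2016: Jan 30 2016.
Last Saturday of February 2016: Feb 27 2016.
Last Saturday of March 2016: Mar 26 2016.
Last Saturday of April 2016: Apr 30 2016.

Apr 30 2016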